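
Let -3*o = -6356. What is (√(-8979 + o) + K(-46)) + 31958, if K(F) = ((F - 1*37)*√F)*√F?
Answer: 35776 + I*√61743/3 ≈ 35776.0 + 82.827*I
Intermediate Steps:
o = 6356/3 (o = -⅓*(-6356) = 6356/3 ≈ 2118.7)
K(F) = F*(-37 + F) (K(F) = ((F - 37)*√F)*√F = ((-37 + F)*√F)*√F = (√F*(-37 + F))*√F = F*(-37 + F))
(√(-8979 + o) + K(-46)) + 31958 = (√(-8979 + 6356/3) - 46*(-37 - 46)) + 31958 = (√(-20581/3) - 46*(-83)) + 31958 = (I*√61743/3 + 3818) + 31958 = (3818 + I*√61743/3) + 31958 = 35776 + I*√61743/3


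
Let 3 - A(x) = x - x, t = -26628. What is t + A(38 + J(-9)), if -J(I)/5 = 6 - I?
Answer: -26625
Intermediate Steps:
J(I) = -30 + 5*I (J(I) = -5*(6 - I) = -30 + 5*I)
A(x) = 3 (A(x) = 3 - (x - x) = 3 - 1*0 = 3 + 0 = 3)
t + A(38 + J(-9)) = -26628 + 3 = -26625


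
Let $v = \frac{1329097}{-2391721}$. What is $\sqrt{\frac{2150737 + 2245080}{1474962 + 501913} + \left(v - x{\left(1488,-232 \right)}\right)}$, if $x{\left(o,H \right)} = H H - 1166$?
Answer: $\frac{2 i \sqrt{470858101626171875394565766}}{189125338075} \approx 229.47 i$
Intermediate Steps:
$v = - \frac{1329097}{2391721}$ ($v = 1329097 \left(- \frac{1}{2391721}\right) = - \frac{1329097}{2391721} \approx -0.55571$)
$x{\left(o,H \right)} = -1166 + H^{2}$ ($x{\left(o,H \right)} = H^{2} - 1166 = -1166 + H^{2}$)
$\sqrt{\frac{2150737 + 2245080}{1474962 + 501913} + \left(v - x{\left(1488,-232 \right)}\right)} = \sqrt{\frac{2150737 + 2245080}{1474962 + 501913} - \frac{125944573515}{2391721}} = \sqrt{\frac{4395817}{1976875} - \frac{125944573515}{2391721}} = \sqrt{- \frac{248966165199634568}{4728133451875}} = \frac{2 i \sqrt{470858101626171875394565766}}{189125338075}$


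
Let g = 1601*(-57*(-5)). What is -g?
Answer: -456285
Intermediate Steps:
g = 456285 (g = 1601*285 = 456285)
-g = -1*456285 = -456285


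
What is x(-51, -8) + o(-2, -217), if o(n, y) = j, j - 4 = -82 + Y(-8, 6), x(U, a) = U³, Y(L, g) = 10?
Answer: -132719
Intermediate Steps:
j = -68 (j = 4 + (-82 + 10) = 4 - 72 = -68)
o(n, y) = -68
x(-51, -8) + o(-2, -217) = (-51)³ - 68 = -132651 - 68 = -132719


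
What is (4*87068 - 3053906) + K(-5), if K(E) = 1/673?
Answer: -1820891681/673 ≈ -2.7056e+6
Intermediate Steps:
K(E) = 1/673
(4*87068 - 3053906) + K(-5) = (4*87068 - 3053906) + 1/673 = (348272 - 3053906) + 1/673 = -2705634 + 1/673 = -1820891681/673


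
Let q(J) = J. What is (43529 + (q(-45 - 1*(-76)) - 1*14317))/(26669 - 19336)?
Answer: 29243/7333 ≈ 3.9879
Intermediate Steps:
(43529 + (q(-45 - 1*(-76)) - 1*14317))/(26669 - 19336) = (43529 + ((-45 - 1*(-76)) - 1*14317))/(26669 - 19336) = (43529 + ((-45 + 76) - 14317))/7333 = (43529 + (31 - 14317))*(1/7333) = (43529 - 14286)*(1/7333) = 29243*(1/7333) = 29243/7333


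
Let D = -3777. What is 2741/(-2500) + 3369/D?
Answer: -6258419/3147500 ≈ -1.9884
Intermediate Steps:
2741/(-2500) + 3369/D = 2741/(-2500) + 3369/(-3777) = 2741*(-1/2500) + 3369*(-1/3777) = -2741/2500 - 1123/1259 = -6258419/3147500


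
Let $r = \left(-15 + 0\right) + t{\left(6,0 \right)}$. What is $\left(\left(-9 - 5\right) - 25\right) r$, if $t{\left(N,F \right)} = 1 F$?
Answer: $585$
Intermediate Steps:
$t{\left(N,F \right)} = F$
$r = -15$ ($r = \left(-15 + 0\right) + 0 = -15 + 0 = -15$)
$\left(\left(-9 - 5\right) - 25\right) r = \left(\left(-9 - 5\right) - 25\right) \left(-15\right) = \left(-14 - 25\right) \left(-15\right) = \left(-39\right) \left(-15\right) = 585$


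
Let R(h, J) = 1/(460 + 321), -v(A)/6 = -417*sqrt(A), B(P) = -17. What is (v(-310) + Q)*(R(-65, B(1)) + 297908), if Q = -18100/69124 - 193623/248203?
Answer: -1039812390261436062/3349862109583 + 582130704798*I*sqrt(310)/781 ≈ -3.104e+5 + 1.3124e+10*I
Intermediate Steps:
v(A) = 2502*sqrt(A) (v(A) = -(-2502)*sqrt(A) = 2502*sqrt(A))
R(h, J) = 1/781
Q = -4469117638/4289196043 (Q = -18100*1/69124 - 193623*1/248203 = -4525/17281 - 193623/248203 = -4469117638/4289196043 ≈ -1.0419)
(v(-310) + Q)*(R(-65, B(1)) + 297908) = (2502*sqrt(-310) - 4469117638/4289196043)*(1/781 + 297908) = (2502*(I*sqrt(310)) - 4469117638/4289196043)*(232666149/781) = (2502*I*sqrt(310) - 4469117638/4289196043)*(232666149/781) = (-4469117638/4289196043 + 2502*I*sqrt(310))*(232666149/781) = -1039812390261436062/3349862109583 + 582130704798*I*sqrt(310)/781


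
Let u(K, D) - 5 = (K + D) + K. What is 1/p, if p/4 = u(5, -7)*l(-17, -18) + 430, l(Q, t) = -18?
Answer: 1/1144 ≈ 0.00087413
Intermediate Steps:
u(K, D) = 5 + D + 2*K (u(K, D) = 5 + ((K + D) + K) = 5 + ((D + K) + K) = 5 + (D + 2*K) = 5 + D + 2*K)
p = 1144 (p = 4*((5 - 7 + 2*5)*(-18) + 430) = 4*((5 - 7 + 10)*(-18) + 430) = 4*(8*(-18) + 430) = 4*(-144 + 430) = 4*286 = 1144)
1/p = 1/1144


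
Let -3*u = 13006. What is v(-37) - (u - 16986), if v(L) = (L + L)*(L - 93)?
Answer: 92824/3 ≈ 30941.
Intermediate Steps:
u = -13006/3 (u = -⅓*13006 = -13006/3 ≈ -4335.3)
v(L) = 2*L*(-93 + L) (v(L) = (2*L)*(-93 + L) = 2*L*(-93 + L))
v(-37) - (u - 16986) = 2*(-37)*(-93 - 37) - (-13006/3 - 16986) = 2*(-37)*(-130) - 1*(-63964/3) = 9620 + 63964/3 = 92824/3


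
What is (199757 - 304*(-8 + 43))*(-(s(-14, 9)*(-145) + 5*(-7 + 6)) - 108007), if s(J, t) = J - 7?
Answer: -21000875499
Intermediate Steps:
s(J, t) = -7 + J
(199757 - 304*(-8 + 43))*(-(s(-14, 9)*(-145) + 5*(-7 + 6)) - 108007) = (199757 - 304*(-8 + 43))*(-((-7 - 14)*(-145) + 5*(-7 + 6)) - 108007) = (199757 - 304*35)*(-(-21*(-145) + 5*(-1)) - 108007) = (199757 - 10640)*(-(3045 - 5) - 108007) = 189117*(-1*3040 - 108007) = 189117*(-3040 - 108007) = 189117*(-111047) = -21000875499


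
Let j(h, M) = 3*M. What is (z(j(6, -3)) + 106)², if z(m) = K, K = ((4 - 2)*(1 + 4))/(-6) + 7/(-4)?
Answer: 1515361/144 ≈ 10523.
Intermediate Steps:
K = -41/12 (K = (2*5)*(-⅙) + 7*(-¼) = 10*(-⅙) - 7/4 = -5/3 - 7/4 = -41/12 ≈ -3.4167)
z(m) = -41/12
(z(j(6, -3)) + 106)² = (-41/12 + 106)² = (1231/12)² = 1515361/144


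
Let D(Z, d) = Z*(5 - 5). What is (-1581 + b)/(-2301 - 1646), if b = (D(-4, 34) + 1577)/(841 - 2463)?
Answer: 2565959/6402034 ≈ 0.40080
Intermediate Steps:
D(Z, d) = 0 (D(Z, d) = Z*0 = 0)
b = -1577/1622 (b = (0 + 1577)/(841 - 2463) = 1577/(-1622) = 1577*(-1/1622) = -1577/1622 ≈ -0.97226)
(-1581 + b)/(-2301 - 1646) = (-1581 - 1577/1622)/(-2301 - 1646) = -2565959/1622/(-3947) = -2565959/1622*(-1/3947) = 2565959/6402034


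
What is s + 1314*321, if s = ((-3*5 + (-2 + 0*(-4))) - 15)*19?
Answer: 421186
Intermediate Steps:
s = -608 (s = ((-15 + (-2 + 0)) - 15)*19 = ((-15 - 2) - 15)*19 = (-17 - 15)*19 = -32*19 = -608)
s + 1314*321 = -608 + 1314*321 = -608 + 421794 = 421186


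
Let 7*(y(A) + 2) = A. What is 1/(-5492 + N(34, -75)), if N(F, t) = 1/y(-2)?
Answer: -16/87879 ≈ -0.00018207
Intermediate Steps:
y(A) = -2 + A/7
N(F, t) = -7/16 (N(F, t) = 1/(-2 + (⅐)*(-2)) = 1/(-2 - 2/7) = 1/(-16/7) = -7/16)
1/(-5492 + N(34, -75)) = 1/(-5492 - 7/16) = 1/(-87879/16) = -16/87879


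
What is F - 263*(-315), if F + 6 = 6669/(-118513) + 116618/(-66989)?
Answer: 657650133287848/7939067357 ≈ 82837.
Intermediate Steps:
F = -61901902817/7939067357 (F = -6 + (6669/(-118513) + 116618/(-66989)) = -6 + (6669*(-1/118513) + 116618*(-1/66989)) = -6 + (-6669/118513 - 116618/66989) = -6 - 14267498675/7939067357 = -61901902817/7939067357 ≈ -7.7971)
F - 263*(-315) = -61901902817/7939067357 - 263*(-315) = -61901902817/7939067357 + 82845 = 657650133287848/7939067357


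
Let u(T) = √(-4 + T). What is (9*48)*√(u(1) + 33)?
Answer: 432*√(33 + I*√3) ≈ 2482.5 + 65.104*I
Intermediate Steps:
(9*48)*√(u(1) + 33) = (9*48)*√(√(-4 + 1) + 33) = 432*√(√(-3) + 33) = 432*√(I*√3 + 33) = 432*√(33 + I*√3)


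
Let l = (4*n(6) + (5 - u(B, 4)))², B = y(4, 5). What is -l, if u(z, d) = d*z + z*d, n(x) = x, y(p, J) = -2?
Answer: -2025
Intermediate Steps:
B = -2
u(z, d) = 2*d*z (u(z, d) = d*z + d*z = 2*d*z)
l = 2025 (l = (4*6 + (5 - 2*4*(-2)))² = (24 + (5 - 1*(-16)))² = (24 + (5 + 16))² = (24 + 21)² = 45² = 2025)
-l = -1*2025 = -2025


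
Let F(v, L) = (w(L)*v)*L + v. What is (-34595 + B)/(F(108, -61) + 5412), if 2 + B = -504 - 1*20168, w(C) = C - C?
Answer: -801/80 ≈ -10.012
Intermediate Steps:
w(C) = 0
F(v, L) = v (F(v, L) = (0*v)*L + v = 0*L + v = 0 + v = v)
B = -20674 (B = -2 + (-504 - 1*20168) = -2 + (-504 - 20168) = -2 - 20672 = -20674)
(-34595 + B)/(F(108, -61) + 5412) = (-34595 - 20674)/(108 + 5412) = -55269/5520 = -55269*1/5520 = -801/80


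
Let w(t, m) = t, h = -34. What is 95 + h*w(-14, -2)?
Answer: 571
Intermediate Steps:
95 + h*w(-14, -2) = 95 - 34*(-14) = 95 + 476 = 571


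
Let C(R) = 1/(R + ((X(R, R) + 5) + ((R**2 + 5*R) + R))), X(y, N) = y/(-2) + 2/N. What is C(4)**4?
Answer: 16/81450625 ≈ 1.9644e-7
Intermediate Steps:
X(y, N) = 2/N - y/2 (X(y, N) = y*(-1/2) + 2/N = -y/2 + 2/N = 2/N - y/2)
C(R) = 1/(5 + R**2 + 2/R + 13*R/2) (C(R) = 1/(R + (((2/R - R/2) + 5) + ((R**2 + 5*R) + R))) = 1/(R + ((5 + 2/R - R/2) + (R**2 + 6*R))) = 1/(R + (5 + R**2 + 2/R + 11*R/2)) = 1/(5 + R**2 + 2/R + 13*R/2))
C(4)**4 = (2*4/(4 + 4*(10 + 2*4**2 + 13*4)))**4 = (2*4/(4 + 4*(10 + 2*16 + 52)))**4 = (2*4/(4 + 4*(10 + 32 + 52)))**4 = (2*4/(4 + 4*94))**4 = (2*4/(4 + 376))**4 = (2*4/380)**4 = (2*4*(1/380))**4 = (2/95)**4 = 16/81450625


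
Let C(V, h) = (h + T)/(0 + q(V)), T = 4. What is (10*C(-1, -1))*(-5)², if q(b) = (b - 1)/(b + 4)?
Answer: -1125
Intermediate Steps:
q(b) = (-1 + b)/(4 + b)
C(V, h) = (4 + V)*(4 + h)/(-1 + V) (C(V, h) = (h + 4)/(0 + (-1 + V)/(4 + V)) = (4 + h)/(((-1 + V)/(4 + V))) = (4 + h)*((4 + V)/(-1 + V)) = (4 + V)*(4 + h)/(-1 + V))
(10*C(-1, -1))*(-5)² = (10*((4 - 1)*(4 - 1)/(-1 - 1)))*(-5)² = (10*(3*3/(-2)))*25 = (10*(-½*3*3))*25 = (10*(-9/2))*25 = -45*25 = -1125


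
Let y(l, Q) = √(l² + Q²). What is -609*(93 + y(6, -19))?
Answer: -56637 - 609*√397 ≈ -68771.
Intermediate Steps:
y(l, Q) = √(Q² + l²)
-609*(93 + y(6, -19)) = -609*(93 + √((-19)² + 6²)) = -609*(93 + √(361 + 36)) = -609*(93 + √397) = -56637 - 609*√397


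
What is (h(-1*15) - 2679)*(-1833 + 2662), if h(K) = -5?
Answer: -2225036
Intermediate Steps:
(h(-1*15) - 2679)*(-1833 + 2662) = (-5 - 2679)*(-1833 + 2662) = -2684*829 = -2225036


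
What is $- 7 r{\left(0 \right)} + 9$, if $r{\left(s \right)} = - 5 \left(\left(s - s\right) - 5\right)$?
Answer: $-166$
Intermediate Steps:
$r{\left(s \right)} = 25$ ($r{\left(s \right)} = - 5 \left(0 - 5\right) = \left(-5\right) \left(-5\right) = 25$)
$- 7 r{\left(0 \right)} + 9 = \left(-7\right) 25 + 9 = -175 + 9 = -166$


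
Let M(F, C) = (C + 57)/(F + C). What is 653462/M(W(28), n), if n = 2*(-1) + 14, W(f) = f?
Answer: 26138480/69 ≈ 3.7882e+5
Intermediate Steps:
n = 12 (n = -2 + 14 = 12)
M(F, C) = (57 + C)/(C + F)
653462/M(W(28), n) = 653462/(((57 + 12)/(12 + 28))) = 653462/((69/40)) = 653462/(((1/40)*69)) = 653462/(69/40) = 653462*(40/69) = 26138480/69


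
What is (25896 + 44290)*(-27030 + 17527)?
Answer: -666977558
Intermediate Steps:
(25896 + 44290)*(-27030 + 17527) = 70186*(-9503) = -666977558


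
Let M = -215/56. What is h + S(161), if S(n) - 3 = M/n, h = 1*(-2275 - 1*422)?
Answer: -24289319/9016 ≈ -2694.0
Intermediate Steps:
h = -2697 (h = 1*(-2275 - 422) = 1*(-2697) = -2697)
M = -215/56 (M = -215*1/56 = -215/56 ≈ -3.8393)
S(n) = 3 - 215/(56*n)
h + S(161) = -2697 + (3 - 215/56/161) = -2697 + (3 - 215/56*1/161) = -2697 + (3 - 215/9016) = -2697 + 26833/9016 = -24289319/9016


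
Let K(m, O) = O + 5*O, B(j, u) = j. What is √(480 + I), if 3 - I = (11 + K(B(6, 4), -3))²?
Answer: √434 ≈ 20.833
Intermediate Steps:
K(m, O) = 6*O
I = -46 (I = 3 - (11 + 6*(-3))² = 3 - (11 - 18)² = 3 - 1*(-7)² = 3 - 1*49 = 3 - 49 = -46)
√(480 + I) = √(480 - 46) = √434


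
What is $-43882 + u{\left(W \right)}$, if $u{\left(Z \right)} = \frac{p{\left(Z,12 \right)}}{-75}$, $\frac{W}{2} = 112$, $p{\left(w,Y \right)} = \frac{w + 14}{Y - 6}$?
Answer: $- \frac{9873569}{225} \approx -43883.0$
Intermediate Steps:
$p{\left(w,Y \right)} = \frac{14 + w}{-6 + Y}$
$W = 224$ ($W = 2 \cdot 112 = 224$)
$u{\left(Z \right)} = - \frac{7}{225} - \frac{Z}{450}$ ($u{\left(Z \right)} = \frac{\frac{1}{-6 + 12} \left(14 + Z\right)}{-75} = \frac{14 + Z}{6} \left(- \frac{1}{75}\right) = \left(\frac{7}{3} + \frac{Z}{6}\right) \left(- \frac{1}{75}\right) = - \frac{7}{225} - \frac{Z}{450}$)
$-43882 + u{\left(W \right)} = -43882 - \frac{119}{225} = - \frac{9873569}{225}$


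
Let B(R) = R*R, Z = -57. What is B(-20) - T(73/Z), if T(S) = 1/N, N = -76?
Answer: 30401/76 ≈ 400.01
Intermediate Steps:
T(S) = -1/76 (T(S) = 1/(-76) = -1/76)
B(R) = R**2
B(-20) - T(73/Z) = (-20)**2 - 1*(-1/76) = 400 + 1/76 = 30401/76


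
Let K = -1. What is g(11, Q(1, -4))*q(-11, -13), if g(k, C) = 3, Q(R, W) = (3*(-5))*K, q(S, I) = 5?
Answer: 15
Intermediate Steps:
Q(R, W) = 15 (Q(R, W) = (3*(-5))*(-1) = -15*(-1) = 15)
g(11, Q(1, -4))*q(-11, -13) = 3*5 = 15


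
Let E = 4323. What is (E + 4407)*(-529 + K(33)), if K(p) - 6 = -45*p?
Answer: -17529840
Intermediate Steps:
K(p) = 6 - 45*p
(E + 4407)*(-529 + K(33)) = (4323 + 4407)*(-529 + (6 - 45*33)) = 8730*(-529 + (6 - 1485)) = 8730*(-529 - 1479) = 8730*(-2008) = -17529840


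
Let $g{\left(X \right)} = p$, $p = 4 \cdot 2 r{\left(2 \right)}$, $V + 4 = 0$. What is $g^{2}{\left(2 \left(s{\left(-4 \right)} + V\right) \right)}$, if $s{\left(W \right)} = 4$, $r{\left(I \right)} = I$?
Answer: $256$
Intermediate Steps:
$V = -4$ ($V = -4 + 0 = -4$)
$p = 16$ ($p = 4 \cdot 2 \cdot 2 = 8 \cdot 2 = 16$)
$g{\left(X \right)} = 16$
$g^{2}{\left(2 \left(s{\left(-4 \right)} + V\right) \right)} = 16^{2} = 256$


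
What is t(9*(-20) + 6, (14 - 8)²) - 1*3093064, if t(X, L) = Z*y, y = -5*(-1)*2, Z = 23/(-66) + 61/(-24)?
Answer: -408288263/132 ≈ -3.0931e+6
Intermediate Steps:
Z = -763/264 (Z = 23*(-1/66) + 61*(-1/24) = -23/66 - 61/24 = -763/264 ≈ -2.8902)
y = 10 (y = 5*2 = 10)
t(X, L) = -3815/132 (t(X, L) = -763/264*10 = -3815/132)
t(9*(-20) + 6, (14 - 8)²) - 1*3093064 = -3815/132 - 1*3093064 = -3815/132 - 3093064 = -408288263/132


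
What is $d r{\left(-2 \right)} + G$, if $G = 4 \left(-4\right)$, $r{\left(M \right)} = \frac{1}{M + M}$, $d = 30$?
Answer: $- \frac{47}{2} \approx -23.5$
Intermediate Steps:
$r{\left(M \right)} = \frac{1}{2 M}$
$G = -16$
$d r{\left(-2 \right)} + G = 30 \frac{1}{2 \left(-2\right)} - 16 = 30 \cdot \frac{1}{2} \left(- \frac{1}{2}\right) - 16 = 30 \left(- \frac{1}{4}\right) - 16 = - \frac{15}{2} - 16 = - \frac{47}{2}$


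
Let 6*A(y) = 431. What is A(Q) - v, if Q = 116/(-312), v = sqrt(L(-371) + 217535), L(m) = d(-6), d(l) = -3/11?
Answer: 431/6 - sqrt(26321702)/11 ≈ -394.57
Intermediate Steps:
d(l) = -3/11 (d(l) = -3*1/11 = -3/11)
L(m) = -3/11
v = sqrt(26321702)/11 (v = sqrt(-3/11 + 217535) = sqrt(2392882/11) = sqrt(26321702)/11 ≈ 466.41)
Q = -29/78 (Q = 116*(-1/312) = -29/78 ≈ -0.37179)
A(y) = 431/6 (A(y) = (1/6)*431 = 431/6)
A(Q) - v = 431/6 - sqrt(26321702)/11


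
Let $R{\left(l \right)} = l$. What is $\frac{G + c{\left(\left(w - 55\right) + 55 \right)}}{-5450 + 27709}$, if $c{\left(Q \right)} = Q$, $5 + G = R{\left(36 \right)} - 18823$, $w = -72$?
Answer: $- \frac{18864}{22259} \approx -0.84748$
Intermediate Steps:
$G = -18792$ ($G = -5 + \left(36 - 18823\right) = -5 - 18787 = -18792$)
$\frac{G + c{\left(\left(w - 55\right) + 55 \right)}}{-5450 + 27709} = \frac{-18792 + \left(\left(-72 - 55\right) + 55\right)}{-5450 + 27709} = \frac{-18792 + \left(-127 + 55\right)}{22259} = \left(-18792 - 72\right) \frac{1}{22259} = \left(-18864\right) \frac{1}{22259} = - \frac{18864}{22259}$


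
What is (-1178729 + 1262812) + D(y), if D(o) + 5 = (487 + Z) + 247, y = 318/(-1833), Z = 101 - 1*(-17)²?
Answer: 84624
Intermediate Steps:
Z = -188 (Z = 101 - 1*289 = 101 - 289 = -188)
y = -106/611 (y = 318*(-1/1833) = -106/611 ≈ -0.17349)
D(o) = 541 (D(o) = -5 + ((487 - 188) + 247) = -5 + (299 + 247) = -5 + 546 = 541)
(-1178729 + 1262812) + D(y) = (-1178729 + 1262812) + 541 = 84083 + 541 = 84624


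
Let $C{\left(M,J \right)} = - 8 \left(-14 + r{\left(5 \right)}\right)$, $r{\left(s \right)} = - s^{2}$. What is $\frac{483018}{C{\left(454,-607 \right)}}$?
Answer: $\frac{80503}{52} \approx 1548.1$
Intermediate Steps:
$C{\left(M,J \right)} = 312$ ($C{\left(M,J \right)} = - 8 \left(-14 - 5^{2}\right) = - 8 \left(-14 - 25\right) = \left(-8\right) \left(-39\right) = 312$)
$\frac{483018}{C{\left(454,-607 \right)}} = \frac{483018}{312} = 483018 \cdot \frac{1}{312} = \frac{80503}{52}$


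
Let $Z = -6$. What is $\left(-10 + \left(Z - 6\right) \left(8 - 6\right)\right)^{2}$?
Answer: $1156$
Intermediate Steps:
$\left(-10 + \left(Z - 6\right) \left(8 - 6\right)\right)^{2} = \left(-10 + \left(-6 - 6\right) \left(8 - 6\right)\right)^{2} = \left(-10 - 24\right)^{2} = \left(-34\right)^{2} = 1156$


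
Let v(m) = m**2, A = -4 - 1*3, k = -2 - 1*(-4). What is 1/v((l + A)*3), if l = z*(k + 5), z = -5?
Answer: 1/15876 ≈ 6.2988e-5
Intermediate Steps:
k = 2 (k = -2 + 4 = 2)
l = -35 (l = -5*(2 + 5) = -5*7 = -35)
A = -7 (A = -4 - 3 = -7)
1/v((l + A)*3) = 1/(((-35 - 7)*3)**2) = 1/((-42*3)**2) = 1/((-126)**2) = 1/15876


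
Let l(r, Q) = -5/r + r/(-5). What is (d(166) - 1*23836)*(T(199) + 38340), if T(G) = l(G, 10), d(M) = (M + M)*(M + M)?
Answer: 3292132129512/995 ≈ 3.3087e+9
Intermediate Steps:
l(r, Q) = -5/r - r/5 (l(r, Q) = -5/r + r*(-1/5) = -5/r - r/5)
d(M) = 4*M**2 (d(M) = (2*M)*(2*M) = 4*M**2)
T(G) = -5/G - G/5
(d(166) - 1*23836)*(T(199) + 38340) = (4*166**2 - 1*23836)*((-5/199 - 1/5*199) + 38340) = (4*27556 - 23836)*((-5*1/199 - 199/5) + 38340) = (110224 - 23836)*((-5/199 - 199/5) + 38340) = 86388*(-39626/995 + 38340) = 86388*(38108674/995) = 3292132129512/995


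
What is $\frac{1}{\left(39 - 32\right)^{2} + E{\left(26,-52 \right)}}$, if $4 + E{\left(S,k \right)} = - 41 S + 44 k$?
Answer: $- \frac{1}{3309} \approx -0.00030221$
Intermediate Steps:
$E{\left(S,k \right)} = -4 - 41 S + 44 k$ ($E{\left(S,k \right)} = -4 - \left(- 44 k + 41 S\right) = -4 - 41 S + 44 k$)
$\frac{1}{\left(39 - 32\right)^{2} + E{\left(26,-52 \right)}} = \frac{1}{\left(39 - 32\right)^{2} - 3358} = \frac{1}{7^{2} - 3358} = \frac{1}{49 - 3358} = \frac{1}{-3309} = - \frac{1}{3309}$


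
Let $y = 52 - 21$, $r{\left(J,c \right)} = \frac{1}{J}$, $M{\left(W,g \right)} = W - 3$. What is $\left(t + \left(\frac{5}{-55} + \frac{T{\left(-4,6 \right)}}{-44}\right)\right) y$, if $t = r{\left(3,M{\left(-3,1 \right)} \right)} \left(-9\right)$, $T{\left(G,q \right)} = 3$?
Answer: $- \frac{4309}{44} \approx -97.932$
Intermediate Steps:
$M{\left(W,g \right)} = -3 + W$ ($M{\left(W,g \right)} = W - 3 = -3 + W$)
$t = -3$ ($t = \frac{1}{3} \left(-9\right) = -3$)
$y = 31$ ($y = 52 - 21 = 31$)
$\left(t + \left(\frac{5}{-55} + \frac{T{\left(-4,6 \right)}}{-44}\right)\right) y = \left(-3 + \left(\frac{5}{-55} + \frac{3}{-44}\right)\right) 31 = \left(-3 + \left(5 \left(- \frac{1}{55}\right) + 3 \left(- \frac{1}{44}\right)\right)\right) 31 = \left(-3 - \frac{7}{44}\right) 31 = \left(- \frac{139}{44}\right) 31 = - \frac{4309}{44}$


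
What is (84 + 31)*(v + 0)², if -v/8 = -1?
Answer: 7360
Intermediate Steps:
v = 8 (v = -8*(-1) = 8)
(84 + 31)*(v + 0)² = (84 + 31)*(8 + 0)² = 115*8² = 115*64 = 7360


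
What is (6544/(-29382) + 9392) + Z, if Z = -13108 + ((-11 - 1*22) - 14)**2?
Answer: -22142609/14691 ≈ -1507.2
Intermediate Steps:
Z = -10899 (Z = -13108 + ((-11 - 22) - 14)**2 = -13108 + (-33 - 14)**2 = -13108 + (-47)**2 = -13108 + 2209 = -10899)
(6544/(-29382) + 9392) + Z = (6544/(-29382) + 9392) - 10899 = (6544*(-1/29382) + 9392) - 10899 = (-3272/14691 + 9392) - 10899 = 137974600/14691 - 10899 = -22142609/14691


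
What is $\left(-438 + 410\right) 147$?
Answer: $-4116$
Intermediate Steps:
$\left(-438 + 410\right) 147 = \left(-28\right) 147 = -4116$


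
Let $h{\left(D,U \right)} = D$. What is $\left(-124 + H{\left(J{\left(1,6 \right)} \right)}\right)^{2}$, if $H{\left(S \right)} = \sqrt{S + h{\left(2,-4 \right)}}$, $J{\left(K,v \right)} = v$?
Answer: $15384 - 496 \sqrt{2} \approx 14683.0$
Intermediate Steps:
$H{\left(S \right)} = \sqrt{2 + S}$ ($H{\left(S \right)} = \sqrt{S + 2} = \sqrt{2 + S}$)
$\left(-124 + H{\left(J{\left(1,6 \right)} \right)}\right)^{2} = \left(-124 + \sqrt{2 + 6}\right)^{2} = \left(-124 + \sqrt{8}\right)^{2} = \left(-124 + 2 \sqrt{2}\right)^{2}$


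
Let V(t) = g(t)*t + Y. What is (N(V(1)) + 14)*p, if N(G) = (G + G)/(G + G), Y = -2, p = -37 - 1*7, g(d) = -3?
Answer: -660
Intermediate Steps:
p = -44 (p = -37 - 7 = -44)
V(t) = -2 - 3*t (V(t) = -3*t - 2 = -2 - 3*t)
N(G) = 1 (N(G) = (2*G)/((2*G)) = (2*G)*(1/(2*G)) = 1)
(N(V(1)) + 14)*p = (1 + 14)*(-44) = 15*(-44) = -660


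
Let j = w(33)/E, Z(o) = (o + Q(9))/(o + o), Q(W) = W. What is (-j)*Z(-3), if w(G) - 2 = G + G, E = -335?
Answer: -68/335 ≈ -0.20299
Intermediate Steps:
w(G) = 2 + 2*G (w(G) = 2 + (G + G) = 2 + 2*G)
Z(o) = (9 + o)/(2*o) (Z(o) = (o + 9)/(o + o) = (9 + o)/((2*o)) = (9 + o)*(1/(2*o)) = (9 + o)/(2*o))
j = -68/335 (j = (2 + 2*33)/(-335) = (2 + 66)*(-1/335) = 68*(-1/335) = -68/335 ≈ -0.20299)
(-j)*Z(-3) = (-1*(-68/335))*((1/2)*(9 - 3)/(-3)) = 68*((1/2)*(-1/3)*6)/335 = (68/335)*(-1) = -68/335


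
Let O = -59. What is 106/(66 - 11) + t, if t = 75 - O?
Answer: 7476/55 ≈ 135.93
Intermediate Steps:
t = 134 (t = 75 - 1*(-59) = 75 + 59 = 134)
106/(66 - 11) + t = 106/(66 - 11) + 134 = 106/55 + 134 = 7476/55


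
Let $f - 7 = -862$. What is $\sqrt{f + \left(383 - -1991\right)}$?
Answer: $7 \sqrt{31} \approx 38.974$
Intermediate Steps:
$f = -855$ ($f = 7 - 862 = -855$)
$\sqrt{f + \left(383 - -1991\right)} = \sqrt{-855 + \left(383 - -1991\right)} = \sqrt{-855 + \left(383 + 1991\right)} = \sqrt{-855 + 2374} = \sqrt{1519} = 7 \sqrt{31}$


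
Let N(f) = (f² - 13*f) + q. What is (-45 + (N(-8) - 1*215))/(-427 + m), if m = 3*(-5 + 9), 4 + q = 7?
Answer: 89/415 ≈ 0.21446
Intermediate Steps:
q = 3 (q = -4 + 7 = 3)
N(f) = 3 + f² - 13*f (N(f) = (f² - 13*f) + 3 = 3 + f² - 13*f)
m = 12 (m = 3*4 = 12)
(-45 + (N(-8) - 1*215))/(-427 + m) = (-45 + ((3 + (-8)² - 13*(-8)) - 1*215))/(-427 + 12) = (-45 + ((3 + 64 + 104) - 215))/(-415) = (-45 + (171 - 215))*(-1/415) = (-45 - 44)*(-1/415) = -89*(-1/415) = 89/415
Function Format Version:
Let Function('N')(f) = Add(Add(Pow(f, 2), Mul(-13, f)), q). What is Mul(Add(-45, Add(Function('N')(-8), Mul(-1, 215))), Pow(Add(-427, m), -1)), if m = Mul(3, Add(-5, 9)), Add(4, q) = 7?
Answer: Rational(89, 415) ≈ 0.21446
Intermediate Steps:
q = 3 (q = Add(-4, 7) = 3)
Function('N')(f) = Add(3, Pow(f, 2), Mul(-13, f)) (Function('N')(f) = Add(Add(Pow(f, 2), Mul(-13, f)), 3) = Add(3, Pow(f, 2), Mul(-13, f)))
m = 12 (m = Mul(3, 4) = 12)
Mul(Add(-45, Add(Function('N')(-8), Mul(-1, 215))), Pow(Add(-427, m), -1)) = Mul(Add(-45, Add(Add(3, Pow(-8, 2), Mul(-13, -8)), Mul(-1, 215))), Pow(Add(-427, 12), -1)) = Mul(Add(-45, Add(Add(3, 64, 104), -215)), Pow(-415, -1)) = Mul(Add(-45, Add(171, -215)), Rational(-1, 415)) = Mul(Add(-45, -44), Rational(-1, 415)) = Mul(-89, Rational(-1, 415)) = Rational(89, 415)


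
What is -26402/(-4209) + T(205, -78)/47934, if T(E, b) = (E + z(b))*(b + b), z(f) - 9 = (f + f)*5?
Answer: 30318358/3736189 ≈ 8.1148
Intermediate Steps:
z(f) = 9 + 10*f (z(f) = 9 + (f + f)*5 = 9 + (2*f)*5 = 9 + 10*f)
T(E, b) = 2*b*(9 + E + 10*b) (T(E, b) = (E + (9 + 10*b))*(b + b) = (9 + E + 10*b)*(2*b) = 2*b*(9 + E + 10*b))
-26402/(-4209) + T(205, -78)/47934 = -26402/(-4209) + (2*(-78)*(9 + 205 + 10*(-78)))/47934 = -26402*(-1/4209) + (2*(-78)*(9 + 205 - 780))*(1/47934) = 26402/4209 + (2*(-78)*(-566))*(1/47934) = 26402/4209 + 88296*(1/47934) = 26402/4209 + 14716/7989 = 30318358/3736189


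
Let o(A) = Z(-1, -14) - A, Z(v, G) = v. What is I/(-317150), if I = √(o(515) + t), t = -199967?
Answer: -I*√200483/317150 ≈ -0.0014118*I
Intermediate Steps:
o(A) = -1 - A
I = I*√200483 (I = √((-1 - 1*515) - 199967) = √((-1 - 515) - 199967) = √(-516 - 199967) = √(-200483) = I*√200483 ≈ 447.75*I)
I/(-317150) = (I*√200483)/(-317150) = (I*√200483)*(-1/317150) = -I*√200483/317150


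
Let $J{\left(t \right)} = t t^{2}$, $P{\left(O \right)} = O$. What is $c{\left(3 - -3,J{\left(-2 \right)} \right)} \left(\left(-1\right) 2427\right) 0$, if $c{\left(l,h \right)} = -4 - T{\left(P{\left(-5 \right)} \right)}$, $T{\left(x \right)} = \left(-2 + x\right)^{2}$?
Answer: $0$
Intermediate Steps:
$J{\left(t \right)} = t^{3}$
$c{\left(l,h \right)} = -53$ ($c{\left(l,h \right)} = -4 - \left(-2 - 5\right)^{2} = -4 - \left(-7\right)^{2} = -4 - 49 = -53$)
$c{\left(3 - -3,J{\left(-2 \right)} \right)} \left(\left(-1\right) 2427\right) 0 = - 53 \left(\left(-1\right) 2427\right) 0 = \left(-53\right) \left(-2427\right) 0 = 128631 \cdot 0 = 0$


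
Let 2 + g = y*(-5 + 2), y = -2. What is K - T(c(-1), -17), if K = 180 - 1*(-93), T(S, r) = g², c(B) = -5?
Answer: 257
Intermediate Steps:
g = 4 (g = -2 - 2*(-5 + 2) = -2 - 2*(-3) = -2 + 6 = 4)
T(S, r) = 16 (T(S, r) = 4² = 16)
K = 273 (K = 180 + 93 = 273)
K - T(c(-1), -17) = 273 - 1*16 = 273 - 16 = 257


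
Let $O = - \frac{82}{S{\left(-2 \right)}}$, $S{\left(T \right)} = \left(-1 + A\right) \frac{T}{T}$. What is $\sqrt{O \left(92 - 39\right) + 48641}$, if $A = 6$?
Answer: $\frac{\sqrt{1194295}}{5} \approx 218.57$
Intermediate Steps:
$S{\left(T \right)} = 5$ ($S{\left(T \right)} = \left(-1 + 6\right) \frac{T}{T} = 5 \cdot 1 = 5$)
$O = - \frac{82}{5} \approx -16.4$
$\sqrt{O \left(92 - 39\right) + 48641} = \sqrt{- \frac{82 \left(92 - 39\right)}{5} + 48641} = \sqrt{\left(- \frac{82}{5}\right) 53 + 48641} = \sqrt{- \frac{4346}{5} + 48641} = \sqrt{\frac{238859}{5}} = \frac{\sqrt{1194295}}{5}$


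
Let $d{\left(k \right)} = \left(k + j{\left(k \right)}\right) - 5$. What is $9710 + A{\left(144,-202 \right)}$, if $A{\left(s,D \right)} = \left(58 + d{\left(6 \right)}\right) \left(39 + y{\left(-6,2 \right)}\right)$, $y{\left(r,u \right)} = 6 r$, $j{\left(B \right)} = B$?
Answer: $9905$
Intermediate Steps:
$d{\left(k \right)} = -5 + 2 k$ ($d{\left(k \right)} = \left(k + k\right) - 5 = 2 k - 5 = -5 + 2 k$)
$A{\left(s,D \right)} = 195$ ($A{\left(s,D \right)} = \left(58 + \left(-5 + 2 \cdot 6\right)\right) \left(39 + 6 \left(-6\right)\right) = \left(58 + \left(-5 + 12\right)\right) \left(39 - 36\right) = \left(58 + 7\right) 3 = 65 \cdot 3 = 195$)
$9710 + A{\left(144,-202 \right)} = 9710 + 195 = 9905$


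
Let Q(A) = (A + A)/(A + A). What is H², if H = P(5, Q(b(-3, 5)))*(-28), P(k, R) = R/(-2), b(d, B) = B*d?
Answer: 196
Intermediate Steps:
Q(A) = 1 (Q(A) = (2*A)/((2*A)) = (2*A)*(1/(2*A)) = 1)
P(k, R) = -R/2 (P(k, R) = R*(-½) = -R/2)
H = 14 (H = -½*1*(-28) = -½*(-28) = 14)
H² = 14² = 196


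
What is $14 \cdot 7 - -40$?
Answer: $138$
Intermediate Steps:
$14 \cdot 7 - -40 = 98 + 40 = 138$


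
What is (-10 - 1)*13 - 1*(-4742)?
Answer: 4599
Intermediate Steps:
(-10 - 1)*13 - 1*(-4742) = -11*13 + 4742 = -143 + 4742 = 4599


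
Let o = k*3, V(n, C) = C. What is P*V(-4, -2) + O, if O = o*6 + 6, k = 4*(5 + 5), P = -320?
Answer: 1366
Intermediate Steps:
k = 40 (k = 4*10 = 40)
o = 120 (o = 40*3 = 120)
O = 726 (O = 120*6 + 6 = 720 + 6 = 726)
P*V(-4, -2) + O = -320*(-2) + 726 = 640 + 726 = 1366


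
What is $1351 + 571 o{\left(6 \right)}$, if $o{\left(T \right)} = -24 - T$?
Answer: $-15779$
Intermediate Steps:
$1351 + 571 o{\left(6 \right)} = 1351 + 571 \left(-24 - 6\right) = 1351 + 571 \left(-30\right) = 1351 - 17130 = -15779$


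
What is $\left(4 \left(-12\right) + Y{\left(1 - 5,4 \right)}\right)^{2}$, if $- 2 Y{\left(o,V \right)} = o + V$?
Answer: $2304$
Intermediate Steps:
$Y{\left(o,V \right)} = - \frac{V}{2} - \frac{o}{2}$ ($Y{\left(o,V \right)} = - \frac{o + V}{2} = - \frac{V + o}{2} = - \frac{V}{2} - \frac{o}{2}$)
$\left(4 \left(-12\right) + Y{\left(1 - 5,4 \right)}\right)^{2} = \left(4 \left(-12\right) - \left(2 + \frac{1 - 5}{2}\right)\right)^{2} = \left(-48 - 0\right)^{2} = \left(-48 + \left(-2 + 2\right)\right)^{2} = \left(-48 + 0\right)^{2} = \left(-48\right)^{2} = 2304$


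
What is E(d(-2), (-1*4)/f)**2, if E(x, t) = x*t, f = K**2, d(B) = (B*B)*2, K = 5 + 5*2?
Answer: 1024/50625 ≈ 0.020227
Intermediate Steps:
K = 15 (K = 5 + 10 = 15)
d(B) = 2*B**2 (d(B) = B**2*2 = 2*B**2)
f = 225 (f = 15**2 = 225)
E(x, t) = t*x
E(d(-2), (-1*4)/f)**2 = ((-1*4/225)*(2*(-2)**2))**2 = ((-4*1/225)*(2*4))**2 = (-4/225*8)**2 = (-32/225)**2 = 1024/50625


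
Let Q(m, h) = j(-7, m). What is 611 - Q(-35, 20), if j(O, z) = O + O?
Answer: 625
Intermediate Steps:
j(O, z) = 2*O
Q(m, h) = -14 (Q(m, h) = 2*(-7) = -14)
611 - Q(-35, 20) = 611 - 1*(-14) = 611 + 14 = 625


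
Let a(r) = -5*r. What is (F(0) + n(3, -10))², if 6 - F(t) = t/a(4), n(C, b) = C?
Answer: 81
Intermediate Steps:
F(t) = 6 + t/20 (F(t) = 6 - t/((-5*4)) = 6 - t/(-20) = 6 - t*(-1)/20 = 6 - (-1)*t/20 = 6 + t/20)
(F(0) + n(3, -10))² = ((6 + (1/20)*0) + 3)² = ((6 + 0) + 3)² = (6 + 3)² = 9² = 81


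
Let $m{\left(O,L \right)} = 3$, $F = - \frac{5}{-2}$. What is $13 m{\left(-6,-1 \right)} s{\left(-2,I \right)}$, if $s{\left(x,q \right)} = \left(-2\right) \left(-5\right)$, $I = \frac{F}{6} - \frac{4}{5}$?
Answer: $390$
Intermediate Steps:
$F = \frac{5}{2}$ ($F = \left(-5\right) \left(- \frac{1}{2}\right) = \frac{5}{2} \approx 2.5$)
$I = - \frac{23}{60}$ ($I = \frac{5}{2 \cdot 6} - \frac{4}{5} = \frac{5}{2} \cdot \frac{1}{6} - \frac{4}{5} = \frac{5}{12} - \frac{4}{5} = - \frac{23}{60} \approx -0.38333$)
$s{\left(x,q \right)} = 10$
$13 m{\left(-6,-1 \right)} s{\left(-2,I \right)} = 13 \cdot 3 \cdot 10 = 39 \cdot 10 = 390$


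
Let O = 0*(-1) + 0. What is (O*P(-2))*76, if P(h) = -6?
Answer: 0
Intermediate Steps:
O = 0 (O = 0 + 0 = 0)
(O*P(-2))*76 = (0*(-6))*76 = 0*76 = 0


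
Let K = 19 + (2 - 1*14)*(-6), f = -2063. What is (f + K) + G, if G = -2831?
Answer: -4803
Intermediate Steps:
K = 91 (K = 19 + (2 - 14)*(-6) = 19 - 12*(-6) = 19 + 72 = 91)
(f + K) + G = (-2063 + 91) - 2831 = -1972 - 2831 = -4803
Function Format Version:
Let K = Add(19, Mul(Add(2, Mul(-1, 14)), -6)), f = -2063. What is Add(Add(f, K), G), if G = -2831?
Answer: -4803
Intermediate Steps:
K = 91 (K = Add(19, Mul(Add(2, -14), -6)) = Add(19, Mul(-12, -6)) = Add(19, 72) = 91)
Add(Add(f, K), G) = Add(Add(-2063, 91), -2831) = Add(-1972, -2831) = -4803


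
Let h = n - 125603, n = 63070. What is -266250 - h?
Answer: -203717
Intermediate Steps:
h = -62533 (h = 63070 - 125603 = -62533)
-266250 - h = -266250 - 1*(-62533) = -266250 + 62533 = -203717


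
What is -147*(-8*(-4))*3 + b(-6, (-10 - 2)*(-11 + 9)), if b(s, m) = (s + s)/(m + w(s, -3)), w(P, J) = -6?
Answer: -42338/3 ≈ -14113.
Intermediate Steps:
b(s, m) = 2*s/(-6 + m) (b(s, m) = (s + s)/(m - 6) = (2*s)/(-6 + m) = 2*s/(-6 + m))
-147*(-8*(-4))*3 + b(-6, (-10 - 2)*(-11 + 9)) = -147*(-8*(-4))*3 + 2*(-6)/(-6 + (-10 - 2)*(-11 + 9)) = -4704*3 + 2*(-6)/(-6 - 12*(-2)) = -147*96 + 2*(-6)/(-6 + 24) = -14112 + 2*(-6)/18 = -14112 + 2*(-6)*(1/18) = -14112 - 2/3 = -42338/3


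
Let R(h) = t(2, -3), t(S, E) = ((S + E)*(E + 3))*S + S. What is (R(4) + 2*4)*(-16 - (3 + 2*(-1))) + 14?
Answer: -156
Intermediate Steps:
t(S, E) = S + S*(3 + E)*(E + S) (t(S, E) = ((E + S)*(3 + E))*S + S = ((3 + E)*(E + S))*S + S = S*(3 + E)*(E + S) + S = S + S*(3 + E)*(E + S))
R(h) = 2 (R(h) = 2*(1 + (-3)² + 3*(-3) + 3*2 - 3*2) = 2*(1 + 9 - 9 + 6 - 6) = 2*1 = 2)
(R(4) + 2*4)*(-16 - (3 + 2*(-1))) + 14 = (2 + 2*4)*(-16 - (3 + 2*(-1))) + 14 = (2 + 8)*(-16 - (3 - 2)) + 14 = 10*(-16 - 1*1) + 14 = 10*(-16 - 1) + 14 = 10*(-17) + 14 = -170 + 14 = -156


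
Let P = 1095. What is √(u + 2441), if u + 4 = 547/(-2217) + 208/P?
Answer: √1595741450639610/809205 ≈ 49.365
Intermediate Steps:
u = -3282763/809205 (u = -4 + (547/(-2217) + 208/1095) = -4 + (547*(-1/2217) + 208*(1/1095)) = -4 + (-547/2217 + 208/1095) = -4 - 45943/809205 = -3282763/809205 ≈ -4.0568)
√(u + 2441) = √(-3282763/809205 + 2441) = √(1971986642/809205) = √1595741450639610/809205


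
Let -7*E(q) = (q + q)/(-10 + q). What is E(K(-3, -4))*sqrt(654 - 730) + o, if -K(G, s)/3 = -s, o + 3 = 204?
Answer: 201 - 24*I*sqrt(19)/77 ≈ 201.0 - 1.3586*I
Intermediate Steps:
o = 201 (o = -3 + 204 = 201)
K(G, s) = 3*s (K(G, s) = -(-3)*s = 3*s)
E(q) = -2*q/(7*(-10 + q)) (E(q) = -(q + q)/(7*(-10 + q)) = -2*q/(7*(-10 + q)))
E(K(-3, -4))*sqrt(654 - 730) + o = (-2*3*(-4)/(-70 + 7*(3*(-4))))*sqrt(654 - 730) + 201 = (-2*(-12)/(-70 + 7*(-12)))*sqrt(-76) + 201 = (-2*(-12)/(-70 - 84))*(2*I*sqrt(19)) + 201 = (-2*(-12)/(-154))*(2*I*sqrt(19)) + 201 = (-2*(-12)*(-1/154))*(2*I*sqrt(19)) + 201 = -24*I*sqrt(19)/77 + 201 = 201 - 24*I*sqrt(19)/77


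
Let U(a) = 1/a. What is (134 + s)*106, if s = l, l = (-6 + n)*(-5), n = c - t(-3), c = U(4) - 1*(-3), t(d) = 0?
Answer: 31323/2 ≈ 15662.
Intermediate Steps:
c = 13/4 (c = 1/4 - 1*(-3) = ¼ + 3 = 13/4 ≈ 3.2500)
n = 13/4 (n = 13/4 - 1*0 = 13/4 + 0 = 13/4 ≈ 3.2500)
l = 55/4 (l = (-6 + 13/4)*(-5) = -11/4*(-5) = 55/4 ≈ 13.750)
s = 55/4 ≈ 13.750
(134 + s)*106 = (134 + 55/4)*106 = (591/4)*106 = 31323/2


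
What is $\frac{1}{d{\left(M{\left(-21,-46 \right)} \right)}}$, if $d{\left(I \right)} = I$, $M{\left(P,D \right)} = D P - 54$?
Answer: $\frac{1}{912} \approx 0.0010965$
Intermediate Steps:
$M{\left(P,D \right)} = -54 + D P$
$\frac{1}{d{\left(M{\left(-21,-46 \right)} \right)}} = \frac{1}{-54 - -966} = \frac{1}{-54 + 966} = \frac{1}{912}$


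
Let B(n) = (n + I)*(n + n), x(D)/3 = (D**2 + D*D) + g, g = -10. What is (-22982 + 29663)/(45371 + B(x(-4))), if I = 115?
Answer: 6681/69263 ≈ 0.096458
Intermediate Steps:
x(D) = -30 + 6*D**2 (x(D) = 3*((D**2 + D*D) - 10) = 3*((D**2 + D**2) - 10) = 3*(2*D**2 - 10) = 3*(-10 + 2*D**2) = -30 + 6*D**2)
B(n) = 2*n*(115 + n) (B(n) = (n + 115)*(n + n) = (115 + n)*(2*n) = 2*n*(115 + n))
(-22982 + 29663)/(45371 + B(x(-4))) = (-22982 + 29663)/(45371 + 2*(-30 + 6*(-4)**2)*(115 + (-30 + 6*(-4)**2))) = 6681/(45371 + 2*(-30 + 6*16)*(115 + (-30 + 6*16))) = 6681/(45371 + 2*(-30 + 96)*(115 + (-30 + 96))) = 6681/(45371 + 2*66*(115 + 66)) = 6681/(45371 + 2*66*181) = 6681/(45371 + 23892) = 6681/69263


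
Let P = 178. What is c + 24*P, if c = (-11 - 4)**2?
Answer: 4497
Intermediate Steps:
c = 225 (c = (-15)**2 = 225)
c + 24*P = 225 + 24*178 = 225 + 4272 = 4497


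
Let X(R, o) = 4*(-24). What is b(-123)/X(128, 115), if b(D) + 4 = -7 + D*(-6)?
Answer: -727/96 ≈ -7.5729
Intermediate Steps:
X(R, o) = -96
b(D) = -11 - 6*D (b(D) = -4 + (-7 + D*(-6)) = -4 + (-7 - 6*D) = -11 - 6*D)
b(-123)/X(128, 115) = (-11 - 6*(-123))/(-96) = (-11 + 738)*(-1/96) = 727*(-1/96) = -727/96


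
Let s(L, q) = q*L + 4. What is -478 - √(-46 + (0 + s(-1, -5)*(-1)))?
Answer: -478 - I*√55 ≈ -478.0 - 7.4162*I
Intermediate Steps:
s(L, q) = 4 + L*q (s(L, q) = L*q + 4 = 4 + L*q)
-478 - √(-46 + (0 + s(-1, -5)*(-1))) = -478 - √(-46 + (0 + (4 - 1*(-5))*(-1))) = -478 - √(-46 + (0 + (4 + 5)*(-1))) = -478 - √(-46 + (0 + 9*(-1))) = -478 - √(-46 + (0 - 9)) = -478 - √(-46 - 9) = -478 - √(-55) = -478 - I*√55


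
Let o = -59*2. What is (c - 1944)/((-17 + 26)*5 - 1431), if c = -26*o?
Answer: -562/693 ≈ -0.81097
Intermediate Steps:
o = -118
c = 3068 (c = -26*(-118) = 3068)
(c - 1944)/((-17 + 26)*5 - 1431) = (3068 - 1944)/((-17 + 26)*5 - 1431) = 1124/(9*5 - 1431) = 1124/(45 - 1431) = 1124/(-1386) = 1124*(-1/1386) = -562/693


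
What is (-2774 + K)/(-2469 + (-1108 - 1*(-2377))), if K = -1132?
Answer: 651/200 ≈ 3.2550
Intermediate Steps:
(-2774 + K)/(-2469 + (-1108 - 1*(-2377))) = (-2774 - 1132)/(-2469 + (-1108 - 1*(-2377))) = -3906/(-2469 + (-1108 + 2377)) = -3906/(-2469 + 1269) = -3906/(-1200) = -3906*(-1/1200) = 651/200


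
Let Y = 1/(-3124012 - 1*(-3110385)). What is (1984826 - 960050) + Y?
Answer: 13964622551/13627 ≈ 1.0248e+6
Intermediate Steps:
Y = -1/13627 (Y = 1/(-3124012 + 3110385) = 1/(-13627) = -1/13627 ≈ -7.3384e-5)
(1984826 - 960050) + Y = (1984826 - 960050) - 1/13627 = 1024776 - 1/13627 = 13964622551/13627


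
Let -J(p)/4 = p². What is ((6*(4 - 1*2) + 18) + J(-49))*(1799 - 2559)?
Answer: 7276240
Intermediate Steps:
J(p) = -4*p²
((6*(4 - 1*2) + 18) + J(-49))*(1799 - 2559) = ((6*(4 - 1*2) + 18) - 4*(-49)²)*(1799 - 2559) = ((6*(4 - 2) + 18) - 4*2401)*(-760) = ((6*2 + 18) - 9604)*(-760) = ((12 + 18) - 9604)*(-760) = (30 - 9604)*(-760) = -9574*(-760) = 7276240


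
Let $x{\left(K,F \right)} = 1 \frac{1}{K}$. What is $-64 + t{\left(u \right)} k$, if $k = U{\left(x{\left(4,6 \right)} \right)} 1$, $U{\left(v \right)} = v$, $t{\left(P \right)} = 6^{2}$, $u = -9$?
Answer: $-55$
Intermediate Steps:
$x{\left(K,F \right)} = \frac{1}{K}$
$t{\left(P \right)} = 36$
$k = \frac{1}{4}$ ($k = \frac{1}{4} \cdot 1 = \frac{1}{4} \approx 0.25$)
$-64 + t{\left(u \right)} k = -64 + 36 \cdot \frac{1}{4} = -64 + 9 = -55$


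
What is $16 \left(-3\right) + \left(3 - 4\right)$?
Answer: $-49$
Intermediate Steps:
$16 \left(-3\right) + \left(3 - 4\right) = -48 + \left(3 - 4\right) = -48 - 1 = -49$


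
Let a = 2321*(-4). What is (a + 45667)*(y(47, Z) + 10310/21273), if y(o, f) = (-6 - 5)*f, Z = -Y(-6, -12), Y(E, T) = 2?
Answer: 17402571028/21273 ≈ 8.1806e+5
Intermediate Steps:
a = -9284
Z = -2 (Z = -1*2 = -2)
y(o, f) = -11*f
(a + 45667)*(y(47, Z) + 10310/21273) = (-9284 + 45667)*(-11*(-2) + 10310/21273) = 36383*(22 + 10310*(1/21273)) = 36383*(22 + 10310/21273) = 36383*(478316/21273) = 17402571028/21273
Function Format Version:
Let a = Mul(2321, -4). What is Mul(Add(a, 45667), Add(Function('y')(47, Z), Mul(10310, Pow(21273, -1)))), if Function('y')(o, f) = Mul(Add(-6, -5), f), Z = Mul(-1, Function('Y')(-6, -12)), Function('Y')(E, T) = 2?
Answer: Rational(17402571028, 21273) ≈ 8.1806e+5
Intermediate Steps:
a = -9284
Z = -2 (Z = Mul(-1, 2) = -2)
Function('y')(o, f) = Mul(-11, f)
Mul(Add(a, 45667), Add(Function('y')(47, Z), Mul(10310, Pow(21273, -1)))) = Mul(Add(-9284, 45667), Add(Mul(-11, -2), Mul(10310, Pow(21273, -1)))) = Mul(36383, Add(22, Mul(10310, Rational(1, 21273)))) = Mul(36383, Add(22, Rational(10310, 21273))) = Mul(36383, Rational(478316, 21273)) = Rational(17402571028, 21273)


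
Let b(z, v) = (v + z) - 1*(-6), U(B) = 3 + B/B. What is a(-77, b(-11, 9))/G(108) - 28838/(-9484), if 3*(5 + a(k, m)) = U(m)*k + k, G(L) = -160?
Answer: 27556/7113 ≈ 3.8740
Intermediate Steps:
U(B) = 4 (U(B) = 3 + 1 = 4)
b(z, v) = 6 + v + z (b(z, v) = (v + z) + 6 = 6 + v + z)
a(k, m) = -5 + 5*k/3 (a(k, m) = -5 + (4*k + k)/3 = -5 + (5*k)/3 = -5 + 5*k/3)
a(-77, b(-11, 9))/G(108) - 28838/(-9484) = (-5 + (5/3)*(-77))/(-160) - 28838/(-9484) = (-5 - 385/3)*(-1/160) - 28838*(-1/9484) = -400/3*(-1/160) + 14419/4742 = 5/6 + 14419/4742 = 27556/7113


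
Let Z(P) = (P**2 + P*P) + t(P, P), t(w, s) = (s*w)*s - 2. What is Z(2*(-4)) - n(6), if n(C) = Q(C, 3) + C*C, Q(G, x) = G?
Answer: -428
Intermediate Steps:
t(w, s) = -2 + w*s**2 (t(w, s) = w*s**2 - 2 = -2 + w*s**2)
n(C) = C + C**2 (n(C) = C + C*C = C + C**2)
Z(P) = -2 + P**3 + 2*P**2 (Z(P) = (P**2 + P*P) + (-2 + P*P**2) = (P**2 + P**2) + (-2 + P**3) = 2*P**2 + (-2 + P**3) = -2 + P**3 + 2*P**2)
Z(2*(-4)) - n(6) = (-2 + (2*(-4))**3 + 2*(2*(-4))**2) - 6*(1 + 6) = (-2 + (-8)**3 + 2*(-8)**2) - 6*7 = (-2 - 512 + 2*64) - 1*42 = (-2 - 512 + 128) - 42 = -386 - 42 = -428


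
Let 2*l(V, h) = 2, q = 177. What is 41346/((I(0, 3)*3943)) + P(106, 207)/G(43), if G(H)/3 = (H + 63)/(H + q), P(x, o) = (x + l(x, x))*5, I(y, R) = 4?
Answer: 467378107/1253874 ≈ 372.75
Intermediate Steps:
l(V, h) = 1 (l(V, h) = (1/2)*2 = 1)
P(x, o) = 5 + 5*x (P(x, o) = (x + 1)*5 = (1 + x)*5 = 5 + 5*x)
G(H) = 3*(63 + H)/(177 + H) (G(H) = 3*((H + 63)/(H + 177)) = 3*((63 + H)/(177 + H)) = 3*(63 + H)/(177 + H))
41346/((I(0, 3)*3943)) + P(106, 207)/G(43) = 41346/((4*3943)) + (5 + 5*106)/((3*(63 + 43)/(177 + 43))) = 41346/15772 + (5 + 530)/((3*106/220)) = 41346*(1/15772) + 535/((3*(1/220)*106)) = 20673/7886 + 535/(159/110) = 20673/7886 + 535*(110/159) = 20673/7886 + 58850/159 = 467378107/1253874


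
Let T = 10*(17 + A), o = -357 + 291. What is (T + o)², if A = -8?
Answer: 576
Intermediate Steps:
o = -66
T = 90 (T = 10*(17 - 8) = 10*9 = 90)
(T + o)² = (90 - 66)² = 24² = 576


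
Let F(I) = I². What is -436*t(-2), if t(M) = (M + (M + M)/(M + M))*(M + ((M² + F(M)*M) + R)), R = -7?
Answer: -5668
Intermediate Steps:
t(M) = (1 + M)*(-7 + M + M² + M³) (t(M) = (M + (M + M)/(M + M))*(M + ((M² + M²*M) - 7)) = (M + (2*M)/((2*M)))*(M + ((M² + M³) - 7)) = (M + (2*M)*(1/(2*M)))*(M + (-7 + M² + M³)) = (M + 1)*(-7 + M + M² + M³) = (1 + M)*(-7 + M + M² + M³))
-436*t(-2) = -436*(-7 + (-2)⁴ - 6*(-2) + 2*(-2)² + 2*(-2)³) = -436*(-7 + 16 + 12 + 2*4 + 2*(-8)) = -436*(-7 + 16 + 12 + 8 - 16) = -436*13 = -5668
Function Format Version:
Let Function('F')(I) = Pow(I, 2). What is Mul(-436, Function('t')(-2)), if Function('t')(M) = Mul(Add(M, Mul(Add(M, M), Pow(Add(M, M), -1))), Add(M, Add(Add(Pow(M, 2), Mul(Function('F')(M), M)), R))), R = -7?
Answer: -5668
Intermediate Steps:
Function('t')(M) = Mul(Add(1, M), Add(-7, M, Pow(M, 2), Pow(M, 3))) (Function('t')(M) = Mul(Add(M, Mul(Add(M, M), Pow(Add(M, M), -1))), Add(M, Add(Add(Pow(M, 2), Mul(Pow(M, 2), M)), -7))) = Mul(Add(M, Mul(Mul(2, M), Pow(Mul(2, M), -1))), Add(M, Add(Add(Pow(M, 2), Pow(M, 3)), -7))) = Mul(Add(M, Mul(Mul(2, M), Mul(Rational(1, 2), Pow(M, -1)))), Add(M, Add(-7, Pow(M, 2), Pow(M, 3)))) = Mul(Add(M, 1), Add(-7, M, Pow(M, 2), Pow(M, 3))) = Mul(Add(1, M), Add(-7, M, Pow(M, 2), Pow(M, 3))))
Mul(-436, Function('t')(-2)) = Mul(-436, Add(-7, Pow(-2, 4), Mul(-6, -2), Mul(2, Pow(-2, 2)), Mul(2, Pow(-2, 3)))) = Mul(-436, Add(-7, 16, 12, Mul(2, 4), Mul(2, -8))) = Mul(-436, Add(-7, 16, 12, 8, -16)) = Mul(-436, 13) = -5668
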